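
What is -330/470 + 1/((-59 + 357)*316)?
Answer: -3107497/4425896 ≈ -0.70212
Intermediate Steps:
-330/470 + 1/((-59 + 357)*316) = -330*1/470 + (1/316)/298 = -33/47 + (1/298)*(1/316) = -33/47 + 1/94168 = -3107497/4425896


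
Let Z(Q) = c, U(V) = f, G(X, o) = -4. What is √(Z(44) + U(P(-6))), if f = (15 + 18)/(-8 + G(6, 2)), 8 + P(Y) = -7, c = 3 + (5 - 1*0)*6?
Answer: 11/2 ≈ 5.5000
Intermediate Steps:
c = 33 (c = 3 + (5 + 0)*6 = 3 + 5*6 = 3 + 30 = 33)
P(Y) = -15 (P(Y) = -8 - 7 = -15)
f = -11/4 (f = (15 + 18)/(-8 - 4) = 33/(-12) = 33*(-1/12) = -11/4 ≈ -2.7500)
U(V) = -11/4
Z(Q) = 33
√(Z(44) + U(P(-6))) = √(33 - 11/4) = √(121/4) = 11/2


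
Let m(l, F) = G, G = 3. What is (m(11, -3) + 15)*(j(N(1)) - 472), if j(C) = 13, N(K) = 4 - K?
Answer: -8262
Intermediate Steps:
m(l, F) = 3
(m(11, -3) + 15)*(j(N(1)) - 472) = (3 + 15)*(13 - 472) = 18*(-459) = -8262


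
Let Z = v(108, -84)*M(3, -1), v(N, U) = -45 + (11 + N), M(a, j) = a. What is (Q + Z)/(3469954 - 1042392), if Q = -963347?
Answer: -963125/2427562 ≈ -0.39675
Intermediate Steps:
v(N, U) = -34 + N
Z = 222 (Z = (-34 + 108)*3 = 74*3 = 222)
(Q + Z)/(3469954 - 1042392) = (-963347 + 222)/(3469954 - 1042392) = -963125/2427562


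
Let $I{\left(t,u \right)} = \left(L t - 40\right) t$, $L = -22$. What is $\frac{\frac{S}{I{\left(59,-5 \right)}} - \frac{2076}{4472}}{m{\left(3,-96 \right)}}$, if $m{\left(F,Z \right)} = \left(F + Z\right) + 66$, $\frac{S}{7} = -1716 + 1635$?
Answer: $\frac{1120472}{66192867} \approx 0.016927$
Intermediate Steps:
$S = -567$ ($S = 7 \left(-1716 + 1635\right) = 7 \left(-81\right) = -567$)
$m{\left(F,Z \right)} = 66 + F + Z$
$I{\left(t,u \right)} = t \left(-40 - 22 t\right)$ ($I{\left(t,u \right)} = \left(- 22 t - 40\right) t = \left(-40 - 22 t\right) t = t \left(-40 - 22 t\right)$)
$\frac{\frac{S}{I{\left(59,-5 \right)}} - \frac{2076}{4472}}{m{\left(3,-96 \right)}} = \frac{- \frac{567}{\left(-2\right) 59 \left(20 + 11 \cdot 59\right)} - \frac{2076}{4472}}{66 + 3 - 96} = \frac{- \frac{567}{\left(-2\right) 59 \left(20 + 649\right)} - \frac{519}{1118}}{-27} = \left(- \frac{567}{\left(-2\right) 59 \cdot 669} - \frac{519}{1118}\right) \left(- \frac{1}{27}\right) = \left(- \frac{567}{-78942} - \frac{519}{1118}\right) \left(- \frac{1}{27}\right) = \left(\left(-567\right) \left(- \frac{1}{78942}\right) - \frac{519}{1118}\right) \left(- \frac{1}{27}\right) = \left(\frac{189}{26314} - \frac{519}{1118}\right) \left(- \frac{1}{27}\right) = \left(- \frac{3361416}{7354763}\right) \left(- \frac{1}{27}\right) = \frac{1120472}{66192867}$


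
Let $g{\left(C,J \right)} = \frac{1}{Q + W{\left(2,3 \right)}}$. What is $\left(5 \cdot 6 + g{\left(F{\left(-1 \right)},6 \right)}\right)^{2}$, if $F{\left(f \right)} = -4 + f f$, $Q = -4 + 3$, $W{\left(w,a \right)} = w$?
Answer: $961$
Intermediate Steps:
$Q = -1$
$F{\left(f \right)} = -4 + f^{2}$
$g{\left(C,J \right)} = 1$ ($g{\left(C,J \right)} = \frac{1}{-1 + 2} = 1^{-1} = 1$)
$\left(5 \cdot 6 + g{\left(F{\left(-1 \right)},6 \right)}\right)^{2} = \left(5 \cdot 6 + 1\right)^{2} = \left(30 + 1\right)^{2} = 31^{2} = 961$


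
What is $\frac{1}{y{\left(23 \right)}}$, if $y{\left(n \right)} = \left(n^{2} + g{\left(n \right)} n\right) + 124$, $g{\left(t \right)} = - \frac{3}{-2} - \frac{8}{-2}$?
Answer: $\frac{2}{1559} \approx 0.0012829$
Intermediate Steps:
$g{\left(t \right)} = \frac{11}{2}$ ($g{\left(t \right)} = \left(-3\right) \left(- \frac{1}{2}\right) - -4 = \frac{3}{2} + 4 = \frac{11}{2}$)
$y{\left(n \right)} = 124 + n^{2} + \frac{11 n}{2}$ ($y{\left(n \right)} = \left(n^{2} + \frac{11 n}{2}\right) + 124 = 124 + n^{2} + \frac{11 n}{2}$)
$\frac{1}{y{\left(23 \right)}} = \frac{1}{124 + 23^{2} + \frac{11}{2} \cdot 23} = \frac{1}{124 + 529 + \frac{253}{2}} = \frac{1}{\frac{1559}{2}} = \frac{2}{1559}$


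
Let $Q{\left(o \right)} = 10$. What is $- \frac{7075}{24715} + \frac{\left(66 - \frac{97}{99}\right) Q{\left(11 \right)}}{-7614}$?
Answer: $- \frac{692394050}{1862982099} \approx -0.37166$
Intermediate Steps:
$- \frac{7075}{24715} + \frac{\left(66 - \frac{97}{99}\right) Q{\left(11 \right)}}{-7614} = - \frac{7075}{24715} + \frac{\left(66 - \frac{97}{99}\right) 10}{-7614} = \left(-7075\right) \frac{1}{24715} + \left(66 - \frac{97}{99}\right) 10 \left(- \frac{1}{7614}\right) = - \frac{1415}{4943} + \left(66 - \frac{97}{99}\right) 10 \left(- \frac{1}{7614}\right) = - \frac{1415}{4943} + \frac{6437}{99} \cdot 10 \left(- \frac{1}{7614}\right) = - \frac{1415}{4943} + \frac{64370}{99} \left(- \frac{1}{7614}\right) = - \frac{1415}{4943} - \frac{32185}{376893} = - \frac{692394050}{1862982099}$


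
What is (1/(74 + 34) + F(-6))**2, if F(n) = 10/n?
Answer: 32041/11664 ≈ 2.7470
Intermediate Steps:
(1/(74 + 34) + F(-6))**2 = (1/(74 + 34) + 10/(-6))**2 = (1/108 + 10*(-1/6))**2 = (1/108 - 5/3)**2 = (-179/108)**2 = 32041/11664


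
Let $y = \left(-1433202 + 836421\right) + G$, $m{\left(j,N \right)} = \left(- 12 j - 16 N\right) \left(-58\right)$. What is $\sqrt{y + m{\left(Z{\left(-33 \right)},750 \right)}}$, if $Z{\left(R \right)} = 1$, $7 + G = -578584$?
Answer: $22 i \sqrt{989} \approx 691.86 i$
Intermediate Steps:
$G = -578591$ ($G = -7 - 578584 = -578591$)
$m{\left(j,N \right)} = 696 j + 928 N$ ($m{\left(j,N \right)} = \left(- 16 N - 12 j\right) \left(-58\right) = 696 j + 928 N$)
$y = -1175372$ ($y = \left(-1433202 + 836421\right) - 578591 = -596781 - 578591 = -1175372$)
$\sqrt{y + m{\left(Z{\left(-33 \right)},750 \right)}} = \sqrt{-1175372 + \left(696 \cdot 1 + 928 \cdot 750\right)} = \sqrt{-1175372 + \left(696 + 696000\right)} = \sqrt{-1175372 + 696696} = \sqrt{-478676} = 22 i \sqrt{989}$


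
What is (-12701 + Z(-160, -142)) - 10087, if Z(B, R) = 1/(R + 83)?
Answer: -1344493/59 ≈ -22788.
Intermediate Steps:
Z(B, R) = 1/(83 + R)
(-12701 + Z(-160, -142)) - 10087 = (-12701 + 1/(83 - 142)) - 10087 = (-12701 + 1/(-59)) - 10087 = (-12701 - 1/59) - 10087 = -749360/59 - 10087 = -1344493/59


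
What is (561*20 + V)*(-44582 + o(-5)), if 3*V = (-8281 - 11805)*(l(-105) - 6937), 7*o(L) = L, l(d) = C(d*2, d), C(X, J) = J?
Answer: -44152709726488/21 ≈ -2.1025e+12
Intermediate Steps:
l(d) = d
o(L) = L/7
V = 141445612/3 (V = ((-8281 - 11805)*(-105 - 6937))/3 = (-20086*(-7042))/3 = (⅓)*141445612 = 141445612/3 ≈ 4.7149e+7)
(561*20 + V)*(-44582 + o(-5)) = (561*20 + 141445612/3)*(-44582 + (⅐)*(-5)) = (11220 + 141445612/3)*(-44582 - 5/7) = (141479272/3)*(-312079/7) = -44152709726488/21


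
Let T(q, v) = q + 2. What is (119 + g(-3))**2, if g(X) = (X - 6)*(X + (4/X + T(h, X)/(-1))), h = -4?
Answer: 19600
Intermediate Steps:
T(q, v) = 2 + q
g(X) = (-6 + X)*(2 + X + 4/X) (g(X) = (X - 6)*(X + (4/X + (2 - 4)/(-1))) = (-6 + X)*(X + (4/X - 2*(-1))) = (-6 + X)*(X + (4/X + 2)) = (-6 + X)*(X + (2 + 4/X)) = (-6 + X)*(2 + X + 4/X))
(119 + g(-3))**2 = (119 + (-8 + (-3)**2 - 24/(-3) - 4*(-3)))**2 = (119 + (-8 + 9 - 24*(-1/3) + 12))**2 = (119 + (-8 + 9 + 8 + 12))**2 = (119 + 21)**2 = 140**2 = 19600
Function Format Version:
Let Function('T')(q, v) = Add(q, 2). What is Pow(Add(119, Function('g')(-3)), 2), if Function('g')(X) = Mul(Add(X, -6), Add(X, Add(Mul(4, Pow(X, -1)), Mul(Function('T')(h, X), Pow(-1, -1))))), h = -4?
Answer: 19600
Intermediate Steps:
Function('T')(q, v) = Add(2, q)
Function('g')(X) = Mul(Add(-6, X), Add(2, X, Mul(4, Pow(X, -1)))) (Function('g')(X) = Mul(Add(X, -6), Add(X, Add(Mul(4, Pow(X, -1)), Mul(Add(2, -4), Pow(-1, -1))))) = Mul(Add(-6, X), Add(X, Add(Mul(4, Pow(X, -1)), Mul(-2, -1)))) = Mul(Add(-6, X), Add(X, Add(Mul(4, Pow(X, -1)), 2))) = Mul(Add(-6, X), Add(X, Add(2, Mul(4, Pow(X, -1))))) = Mul(Add(-6, X), Add(2, X, Mul(4, Pow(X, -1)))))
Pow(Add(119, Function('g')(-3)), 2) = Pow(Add(119, Add(-8, Pow(-3, 2), Mul(-24, Pow(-3, -1)), Mul(-4, -3))), 2) = Pow(Add(119, Add(-8, 9, Mul(-24, Rational(-1, 3)), 12)), 2) = Pow(Add(119, Add(-8, 9, 8, 12)), 2) = Pow(Add(119, 21), 2) = Pow(140, 2) = 19600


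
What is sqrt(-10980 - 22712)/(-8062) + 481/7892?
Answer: 481/7892 - I*sqrt(8423)/4031 ≈ 0.060948 - 0.022768*I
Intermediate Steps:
sqrt(-10980 - 22712)/(-8062) + 481/7892 = sqrt(-33692)*(-1/8062) + 481*(1/7892) = (2*I*sqrt(8423))*(-1/8062) + 481/7892 = -I*sqrt(8423)/4031 + 481/7892 = 481/7892 - I*sqrt(8423)/4031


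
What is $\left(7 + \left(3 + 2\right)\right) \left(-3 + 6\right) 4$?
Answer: $144$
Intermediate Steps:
$\left(7 + \left(3 + 2\right)\right) \left(-3 + 6\right) 4 = \left(7 + 5\right) 3 \cdot 4 = 12 \cdot 3 \cdot 4 = 36 \cdot 4 = 144$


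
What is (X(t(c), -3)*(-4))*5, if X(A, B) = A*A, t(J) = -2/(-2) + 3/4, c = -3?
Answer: -245/4 ≈ -61.250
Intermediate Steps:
t(J) = 7/4 (t(J) = -2*(-1/2) + 3*(1/4) = 1 + 3/4 = 7/4)
X(A, B) = A**2
(X(t(c), -3)*(-4))*5 = ((7/4)**2*(-4))*5 = ((49/16)*(-4))*5 = -49/4*5 = -245/4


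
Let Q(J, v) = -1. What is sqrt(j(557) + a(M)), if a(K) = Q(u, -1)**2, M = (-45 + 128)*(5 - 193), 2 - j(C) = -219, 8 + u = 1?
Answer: sqrt(222) ≈ 14.900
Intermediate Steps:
u = -7 (u = -8 + 1 = -7)
j(C) = 221 (j(C) = 2 - 1*(-219) = 2 + 219 = 221)
M = -15604 (M = 83*(-188) = -15604)
a(K) = 1 (a(K) = (-1)**2 = 1)
sqrt(j(557) + a(M)) = sqrt(221 + 1) = sqrt(222)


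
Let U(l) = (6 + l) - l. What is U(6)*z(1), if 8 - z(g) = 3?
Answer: 30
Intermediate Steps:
z(g) = 5 (z(g) = 8 - 1*3 = 8 - 3 = 5)
U(l) = 6
U(6)*z(1) = 6*5 = 30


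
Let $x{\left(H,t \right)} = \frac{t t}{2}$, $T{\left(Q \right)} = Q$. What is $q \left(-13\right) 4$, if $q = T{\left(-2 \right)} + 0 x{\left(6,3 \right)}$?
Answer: $104$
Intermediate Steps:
$x{\left(H,t \right)} = \frac{t^{2}}{2}$ ($x{\left(H,t \right)} = t^{2} \cdot \frac{1}{2} = \frac{t^{2}}{2}$)
$q = -2$ ($q = -2 + 0 \frac{3^{2}}{2} = -2 + 0 \cdot \frac{1}{2} \cdot 9 = -2 + 0 \cdot \frac{9}{2} = -2 + 0 = -2$)
$q \left(-13\right) 4 = \left(-2\right) \left(-13\right) 4 = 26 \cdot 4 = 104$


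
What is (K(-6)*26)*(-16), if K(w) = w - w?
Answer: 0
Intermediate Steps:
K(w) = 0
(K(-6)*26)*(-16) = (0*26)*(-16) = 0*(-16) = 0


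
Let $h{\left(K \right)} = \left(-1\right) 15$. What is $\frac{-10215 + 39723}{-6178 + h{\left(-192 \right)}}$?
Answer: $- \frac{29508}{6193} \approx -4.7647$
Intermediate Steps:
$h{\left(K \right)} = -15$
$\frac{-10215 + 39723}{-6178 + h{\left(-192 \right)}} = \frac{-10215 + 39723}{-6178 - 15} = \frac{29508}{-6193} = 29508 \left(- \frac{1}{6193}\right) = - \frac{29508}{6193}$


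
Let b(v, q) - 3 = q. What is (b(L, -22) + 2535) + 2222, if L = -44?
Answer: 4738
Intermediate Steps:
b(v, q) = 3 + q
(b(L, -22) + 2535) + 2222 = ((3 - 22) + 2535) + 2222 = (-19 + 2535) + 2222 = 2516 + 2222 = 4738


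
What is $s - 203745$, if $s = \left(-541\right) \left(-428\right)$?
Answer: $27803$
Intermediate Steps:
$s = 231548$
$s - 203745 = 231548 - 203745 = 27803$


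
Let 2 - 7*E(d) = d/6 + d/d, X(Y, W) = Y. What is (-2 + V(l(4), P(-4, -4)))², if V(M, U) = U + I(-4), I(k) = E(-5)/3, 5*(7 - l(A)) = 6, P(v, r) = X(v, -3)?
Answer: 555025/15876 ≈ 34.960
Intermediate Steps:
P(v, r) = v
l(A) = 29/5 (l(A) = 7 - ⅕*6 = 7 - 6/5 = 29/5)
E(d) = ⅐ - d/42 (E(d) = 2/7 - (d/6 + d/d)/7 = 2/7 - (d*(⅙) + 1)/7 = 2/7 - (d/6 + 1)/7 = 2/7 - (1 + d/6)/7 = 2/7 + (-⅐ - d/42) = ⅐ - d/42)
I(k) = 11/126 (I(k) = (⅐ - 1/42*(-5))/3 = (⅐ + 5/42)*(⅓) = (11/42)*(⅓) = 11/126)
V(M, U) = 11/126 + U (V(M, U) = U + 11/126 = 11/126 + U)
(-2 + V(l(4), P(-4, -4)))² = (-2 + (11/126 - 4))² = (-2 - 493/126)² = (-745/126)² = 555025/15876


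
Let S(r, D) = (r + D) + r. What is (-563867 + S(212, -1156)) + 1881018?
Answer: 1316419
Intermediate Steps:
S(r, D) = D + 2*r (S(r, D) = (D + r) + r = D + 2*r)
(-563867 + S(212, -1156)) + 1881018 = (-563867 + (-1156 + 2*212)) + 1881018 = (-563867 + (-1156 + 424)) + 1881018 = (-563867 - 732) + 1881018 = -564599 + 1881018 = 1316419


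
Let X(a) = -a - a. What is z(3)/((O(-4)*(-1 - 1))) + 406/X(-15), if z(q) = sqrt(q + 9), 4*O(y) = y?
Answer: 203/15 + sqrt(3) ≈ 15.265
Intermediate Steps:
O(y) = y/4
X(a) = -2*a
z(q) = sqrt(9 + q)
z(3)/((O(-4)*(-1 - 1))) + 406/X(-15) = sqrt(9 + 3)/((((1/4)*(-4))*(-1 - 1))) + 406/((-2*(-15))) = sqrt(12)/((-1*(-2))) + 406/30 = (2*sqrt(3))/2 + 406*(1/30) = (2*sqrt(3))*(1/2) + 203/15 = sqrt(3) + 203/15 = 203/15 + sqrt(3)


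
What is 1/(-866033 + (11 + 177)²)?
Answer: -1/830689 ≈ -1.2038e-6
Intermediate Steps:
1/(-866033 + (11 + 177)²) = 1/(-866033 + 188²) = 1/(-866033 + 35344) = 1/(-830689) = -1/830689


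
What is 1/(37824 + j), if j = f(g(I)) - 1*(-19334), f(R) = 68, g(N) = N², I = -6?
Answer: 1/57226 ≈ 1.7475e-5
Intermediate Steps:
j = 19402 (j = 68 - 1*(-19334) = 68 + 19334 = 19402)
1/(37824 + j) = 1/(37824 + 19402) = 1/57226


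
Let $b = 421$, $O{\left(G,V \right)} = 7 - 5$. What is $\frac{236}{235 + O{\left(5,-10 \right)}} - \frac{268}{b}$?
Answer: $\frac{35840}{99777} \approx 0.3592$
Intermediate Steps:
$O{\left(G,V \right)} = 2$
$\frac{236}{235 + O{\left(5,-10 \right)}} - \frac{268}{b} = \frac{236}{235 + 2} - \frac{268}{421} = \frac{236}{237} - \frac{268}{421} = \frac{35840}{99777}$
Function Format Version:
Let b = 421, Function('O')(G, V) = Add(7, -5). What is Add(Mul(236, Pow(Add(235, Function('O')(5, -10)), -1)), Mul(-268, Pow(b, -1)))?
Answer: Rational(35840, 99777) ≈ 0.35920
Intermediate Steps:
Function('O')(G, V) = 2
Add(Mul(236, Pow(Add(235, Function('O')(5, -10)), -1)), Mul(-268, Pow(b, -1))) = Add(Mul(236, Pow(Add(235, 2), -1)), Mul(-268, Pow(421, -1))) = Add(Mul(236, Pow(237, -1)), Mul(-268, Rational(1, 421))) = Add(Mul(236, Rational(1, 237)), Rational(-268, 421)) = Add(Rational(236, 237), Rational(-268, 421)) = Rational(35840, 99777)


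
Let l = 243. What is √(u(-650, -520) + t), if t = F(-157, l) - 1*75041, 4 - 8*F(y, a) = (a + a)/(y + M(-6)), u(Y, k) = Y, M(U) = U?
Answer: I*√8044043969/326 ≈ 275.12*I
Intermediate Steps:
F(y, a) = ½ - a/(4*(-6 + y)) (F(y, a) = ½ - (a + a)/(8*(y - 6)) = ½ - 2*a/(8*(-6 + y)) = ½ - a/(4*(-6 + y)))
t = -48926163/652 (t = (-12 - 1*243 + 2*(-157))/(4*(-6 - 157)) - 1*75041 = (¼)*(-12 - 243 - 314)/(-163) - 75041 = (¼)*(-1/163)*(-569) - 75041 = 569/652 - 75041 = -48926163/652 ≈ -75040.)
√(u(-650, -520) + t) = √(-650 - 48926163/652) = √(-49349963/652) = I*√8044043969/326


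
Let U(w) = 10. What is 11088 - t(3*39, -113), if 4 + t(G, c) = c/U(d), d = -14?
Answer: 111033/10 ≈ 11103.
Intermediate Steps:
t(G, c) = -4 + c/10
11088 - t(3*39, -113) = 11088 - (-4 + (⅒)*(-113)) = 11088 - (-4 - 113/10) = 11088 - 1*(-153/10) = 11088 + 153/10 = 111033/10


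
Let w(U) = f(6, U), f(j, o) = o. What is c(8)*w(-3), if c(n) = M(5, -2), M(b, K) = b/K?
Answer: 15/2 ≈ 7.5000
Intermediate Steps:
w(U) = U
c(n) = -5/2 (c(n) = 5/(-2) = 5*(-1/2) = -5/2)
c(8)*w(-3) = -5/2*(-3) = 15/2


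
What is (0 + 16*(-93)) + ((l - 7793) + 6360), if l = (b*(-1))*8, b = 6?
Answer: -2969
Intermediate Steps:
l = -48 (l = (6*(-1))*8 = -6*8 = -48)
(0 + 16*(-93)) + ((l - 7793) + 6360) = (0 + 16*(-93)) + ((-48 - 7793) + 6360) = (0 - 1488) + (-7841 + 6360) = -1488 - 1481 = -2969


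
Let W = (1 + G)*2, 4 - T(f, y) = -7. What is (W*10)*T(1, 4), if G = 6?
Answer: 1540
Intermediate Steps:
T(f, y) = 11 (T(f, y) = 4 - 1*(-7) = 4 + 7 = 11)
W = 14 (W = (1 + 6)*2 = 7*2 = 14)
(W*10)*T(1, 4) = (14*10)*11 = 140*11 = 1540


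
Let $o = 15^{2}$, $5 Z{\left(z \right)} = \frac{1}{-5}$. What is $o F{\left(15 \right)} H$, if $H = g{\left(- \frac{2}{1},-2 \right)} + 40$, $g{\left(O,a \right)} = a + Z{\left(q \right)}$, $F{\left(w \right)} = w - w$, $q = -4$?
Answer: $0$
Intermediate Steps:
$Z{\left(z \right)} = - \frac{1}{25}$ ($Z{\left(z \right)} = \frac{1}{5 \left(-5\right)} = \frac{1}{5} \left(- \frac{1}{5}\right) = - \frac{1}{25}$)
$F{\left(w \right)} = 0$
$g{\left(O,a \right)} = - \frac{1}{25} + a$ ($g{\left(O,a \right)} = a - \frac{1}{25} = - \frac{1}{25} + a$)
$o = 225$
$H = \frac{949}{25}$ ($H = \left(- \frac{1}{25} - 2\right) + 40 = - \frac{51}{25} + 40 = \frac{949}{25} \approx 37.96$)
$o F{\left(15 \right)} H = 225 \cdot 0 \cdot \frac{949}{25} = 0 \cdot \frac{949}{25} = 0$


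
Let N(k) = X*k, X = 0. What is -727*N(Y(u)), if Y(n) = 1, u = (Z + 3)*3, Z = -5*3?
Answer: 0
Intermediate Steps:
Z = -15
u = -36 (u = (-15 + 3)*3 = -12*3 = -36)
N(k) = 0 (N(k) = 0*k = 0)
-727*N(Y(u)) = -727*0 = 0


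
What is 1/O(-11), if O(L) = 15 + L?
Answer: ¼ ≈ 0.25000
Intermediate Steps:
1/O(-11) = 1/(15 - 11) = 1/4 = ¼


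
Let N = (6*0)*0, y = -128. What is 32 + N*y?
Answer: 32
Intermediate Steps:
N = 0 (N = 0*0 = 0)
32 + N*y = 32 + 0*(-128) = 32 + 0 = 32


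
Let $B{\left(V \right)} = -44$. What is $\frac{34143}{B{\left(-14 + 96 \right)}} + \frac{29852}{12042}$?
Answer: $- \frac{204918259}{264924} \approx -773.5$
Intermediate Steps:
$\frac{34143}{B{\left(-14 + 96 \right)}} + \frac{29852}{12042} = \frac{34143}{-44} + \frac{29852}{12042} = 34143 \left(- \frac{1}{44}\right) + 29852 \cdot \frac{1}{12042} = - \frac{34143}{44} + \frac{14926}{6021} = - \frac{204918259}{264924}$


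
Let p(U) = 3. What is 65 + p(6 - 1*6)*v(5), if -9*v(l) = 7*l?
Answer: 160/3 ≈ 53.333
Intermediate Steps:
v(l) = -7*l/9
65 + p(6 - 1*6)*v(5) = 65 + 3*(-7/9*5) = 65 + 3*(-35/9) = 65 - 35/3 = 160/3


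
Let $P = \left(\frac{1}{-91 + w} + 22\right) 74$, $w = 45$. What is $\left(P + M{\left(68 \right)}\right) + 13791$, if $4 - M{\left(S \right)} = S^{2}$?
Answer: $\frac{248340}{23} \approx 10797.0$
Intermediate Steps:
$P = \frac{37407}{23}$ ($P = \left(\frac{1}{-91 + 45} + 22\right) 74 = \left(\frac{1}{-46} + 22\right) 74 = \left(- \frac{1}{46} + 22\right) 74 = \frac{1011}{46} \cdot 74 = \frac{37407}{23} \approx 1626.4$)
$M{\left(S \right)} = 4 - S^{2}$
$\left(P + M{\left(68 \right)}\right) + 13791 = \left(\frac{37407}{23} + \left(4 - 68^{2}\right)\right) + 13791 = \left(\frac{37407}{23} + \left(4 - 4624\right)\right) + 13791 = \left(\frac{37407}{23} - 4620\right) + 13791 = - \frac{68853}{23} + 13791 = \frac{248340}{23}$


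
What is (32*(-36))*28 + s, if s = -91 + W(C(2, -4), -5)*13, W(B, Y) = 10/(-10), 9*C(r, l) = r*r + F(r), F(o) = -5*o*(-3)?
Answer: -32360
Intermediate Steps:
F(o) = 15*o
C(r, l) = r²/9 + 5*r/3 (C(r, l) = (r*r + 15*r)/9 = (r² + 15*r)/9 = r²/9 + 5*r/3)
W(B, Y) = -1 (W(B, Y) = 10*(-⅒) = -1)
s = -104 (s = -91 - 1*13 = -91 - 13 = -104)
(32*(-36))*28 + s = (32*(-36))*28 - 104 = -1152*28 - 104 = -32256 - 104 = -32360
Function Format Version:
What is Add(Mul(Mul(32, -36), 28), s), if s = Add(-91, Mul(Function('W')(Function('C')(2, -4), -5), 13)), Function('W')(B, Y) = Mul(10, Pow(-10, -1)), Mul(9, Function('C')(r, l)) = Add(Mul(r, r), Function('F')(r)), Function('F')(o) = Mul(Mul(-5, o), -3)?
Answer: -32360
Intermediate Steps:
Function('F')(o) = Mul(15, o)
Function('C')(r, l) = Add(Mul(Rational(1, 9), Pow(r, 2)), Mul(Rational(5, 3), r)) (Function('C')(r, l) = Mul(Rational(1, 9), Add(Mul(r, r), Mul(15, r))) = Mul(Rational(1, 9), Add(Pow(r, 2), Mul(15, r))) = Add(Mul(Rational(1, 9), Pow(r, 2)), Mul(Rational(5, 3), r)))
Function('W')(B, Y) = -1 (Function('W')(B, Y) = Mul(10, Rational(-1, 10)) = -1)
s = -104 (s = Add(-91, Mul(-1, 13)) = Add(-91, -13) = -104)
Add(Mul(Mul(32, -36), 28), s) = Add(Mul(Mul(32, -36), 28), -104) = Add(Mul(-1152, 28), -104) = Add(-32256, -104) = -32360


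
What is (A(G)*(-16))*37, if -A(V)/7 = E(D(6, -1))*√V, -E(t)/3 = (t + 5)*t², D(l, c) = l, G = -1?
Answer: -4923072*I ≈ -4.9231e+6*I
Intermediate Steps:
E(t) = -3*t²*(5 + t) (E(t) = -3*(t + 5)*t² = -3*(5 + t)*t² = -3*t²*(5 + t))
A(V) = 8316*√V (A(V) = -7*3*6²*(-5 - 1*6)*√V = -7*3*36*(-5 - 6)*√V = -7*3*36*(-11)*√V = -(-8316)*√V = 8316*√V)
(A(G)*(-16))*37 = ((8316*√(-1))*(-16))*37 = ((8316*I)*(-16))*37 = -133056*I*37 = -4923072*I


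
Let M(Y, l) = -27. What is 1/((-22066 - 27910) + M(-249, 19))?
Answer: -1/50003 ≈ -1.9999e-5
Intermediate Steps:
1/((-22066 - 27910) + M(-249, 19)) = 1/((-22066 - 27910) - 27) = 1/(-49976 - 27) = 1/(-50003) = -1/50003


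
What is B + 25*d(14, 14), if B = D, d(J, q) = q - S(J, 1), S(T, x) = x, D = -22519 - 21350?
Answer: -43544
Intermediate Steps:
D = -43869
d(J, q) = -1 + q (d(J, q) = q - 1*1 = q - 1 = -1 + q)
B = -43869
B + 25*d(14, 14) = -43869 + 25*(-1 + 14) = -43869 + 25*13 = -43869 + 325 = -43544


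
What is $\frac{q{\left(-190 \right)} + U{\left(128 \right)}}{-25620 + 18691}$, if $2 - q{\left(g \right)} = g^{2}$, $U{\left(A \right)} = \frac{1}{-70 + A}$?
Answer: $\frac{2093683}{401882} \approx 5.2097$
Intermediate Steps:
$q{\left(g \right)} = 2 - g^{2}$
$\frac{q{\left(-190 \right)} + U{\left(128 \right)}}{-25620 + 18691} = \frac{\left(2 - \left(-190\right)^{2}\right) + \frac{1}{-70 + 128}}{-25620 + 18691} = \frac{\left(2 - 36100\right) + \frac{1}{58}}{-6929} = \left(\left(2 - 36100\right) + \frac{1}{58}\right) \left(- \frac{1}{6929}\right) = \left(-36098 + \frac{1}{58}\right) \left(- \frac{1}{6929}\right) = \left(- \frac{2093683}{58}\right) \left(- \frac{1}{6929}\right) = \frac{2093683}{401882}$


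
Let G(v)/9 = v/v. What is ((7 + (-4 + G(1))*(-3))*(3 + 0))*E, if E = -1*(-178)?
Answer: -4272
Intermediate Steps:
G(v) = 9 (G(v) = 9*(v/v) = 9*1 = 9)
E = 178
((7 + (-4 + G(1))*(-3))*(3 + 0))*E = ((7 + (-4 + 9)*(-3))*(3 + 0))*178 = ((7 + 5*(-3))*3)*178 = ((7 - 15)*3)*178 = -8*3*178 = -24*178 = -4272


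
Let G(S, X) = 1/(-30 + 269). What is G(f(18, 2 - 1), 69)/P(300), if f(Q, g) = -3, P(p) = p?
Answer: 1/71700 ≈ 1.3947e-5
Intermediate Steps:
G(S, X) = 1/239
G(f(18, 2 - 1), 69)/P(300) = (1/239)/300 = (1/239)*(1/300) = 1/71700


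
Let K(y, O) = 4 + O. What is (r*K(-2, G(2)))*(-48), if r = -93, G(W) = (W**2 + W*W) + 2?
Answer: 62496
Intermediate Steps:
G(W) = 2 + 2*W**2 (G(W) = (W**2 + W**2) + 2 = 2*W**2 + 2 = 2 + 2*W**2)
(r*K(-2, G(2)))*(-48) = -93*(4 + (2 + 2*2**2))*(-48) = -93*(4 + (2 + 2*4))*(-48) = -93*(4 + (2 + 8))*(-48) = -93*(4 + 10)*(-48) = -93*14*(-48) = -1302*(-48) = 62496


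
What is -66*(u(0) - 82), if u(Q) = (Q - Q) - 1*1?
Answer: 5478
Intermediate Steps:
u(Q) = -1 (u(Q) = 0 - 1 = -1)
-66*(u(0) - 82) = -66*(-1 - 82) = -66*(-83) = 5478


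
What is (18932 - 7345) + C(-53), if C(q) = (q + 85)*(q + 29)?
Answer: 10819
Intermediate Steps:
C(q) = (29 + q)*(85 + q) (C(q) = (85 + q)*(29 + q) = (29 + q)*(85 + q))
(18932 - 7345) + C(-53) = (18932 - 7345) + (2465 + (-53)² + 114*(-53)) = 11587 + (2465 + 2809 - 6042) = 11587 - 768 = 10819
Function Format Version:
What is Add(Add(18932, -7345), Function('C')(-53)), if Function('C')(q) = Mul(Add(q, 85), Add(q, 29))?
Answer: 10819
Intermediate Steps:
Function('C')(q) = Mul(Add(29, q), Add(85, q)) (Function('C')(q) = Mul(Add(85, q), Add(29, q)) = Mul(Add(29, q), Add(85, q)))
Add(Add(18932, -7345), Function('C')(-53)) = Add(Add(18932, -7345), Add(2465, Pow(-53, 2), Mul(114, -53))) = Add(11587, Add(2465, 2809, -6042)) = Add(11587, -768) = 10819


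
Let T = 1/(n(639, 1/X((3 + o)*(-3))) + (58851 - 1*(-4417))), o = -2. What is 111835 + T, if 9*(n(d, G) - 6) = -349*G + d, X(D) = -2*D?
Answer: 382507125689/3420281 ≈ 1.1184e+5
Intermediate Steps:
n(d, G) = 6 - 349*G/9 + d/9 (n(d, G) = 6 + (-349*G + d)/9 = 6 + (d - 349*G)/9 = 6 + (-349*G/9 + d/9) = 6 - 349*G/9 + d/9)
T = 54/3420281 (T = 1/((6 - 349*1/(6*(3 - 2))/9 + (⅑)*639) + (58851 - 1*(-4417))) = 1/((6 - 349/(9*((-2*(-3)))) + 71) + (58851 + 4417)) = 1/((6 - 349/(9*((-2*(-3)))) + 71) + 63268) = 1/((6 - 349/9/6 + 71) + 63268) = 1/((6 - 349/9*⅙ + 71) + 63268) = 1/((6 - 349/54 + 71) + 63268) = 1/(3809/54 + 63268) = 1/(3420281/54) = 54/3420281 ≈ 1.5788e-5)
111835 + T = 111835 + 54/3420281 = 382507125689/3420281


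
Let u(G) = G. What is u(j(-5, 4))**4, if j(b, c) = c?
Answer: 256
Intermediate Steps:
u(j(-5, 4))**4 = 4**4 = 256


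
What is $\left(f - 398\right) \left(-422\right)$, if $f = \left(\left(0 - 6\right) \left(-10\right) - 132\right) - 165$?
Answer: $267970$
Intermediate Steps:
$f = -237$ ($f = \left(\left(-6\right) \left(-10\right) - 132\right) - 165 = \left(60 - 132\right) - 165 = -72 - 165 = -237$)
$\left(f - 398\right) \left(-422\right) = \left(-237 - 398\right) \left(-422\right) = \left(-635\right) \left(-422\right) = 267970$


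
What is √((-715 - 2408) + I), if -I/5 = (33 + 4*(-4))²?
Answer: 2*I*√1142 ≈ 67.587*I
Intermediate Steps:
I = -1445 (I = -5*(33 + 4*(-4))² = -5*(33 - 16)² = -5*17² = -5*289 = -1445)
√((-715 - 2408) + I) = √((-715 - 2408) - 1445) = √(-3123 - 1445) = √(-4568) = 2*I*√1142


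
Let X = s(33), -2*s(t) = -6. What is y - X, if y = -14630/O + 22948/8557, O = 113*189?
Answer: -26192003/26107407 ≈ -1.0032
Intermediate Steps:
s(t) = 3 (s(t) = -½*(-6) = 3)
O = 21357
y = 52130218/26107407 (y = -14630/21357 + 22948/8557 = -14630*1/21357 + 22948*(1/8557) = -2090/3051 + 22948/8557 = 52130218/26107407 ≈ 1.9968)
X = 3
y - X = 52130218/26107407 - 1*3 = 52130218/26107407 - 3 = -26192003/26107407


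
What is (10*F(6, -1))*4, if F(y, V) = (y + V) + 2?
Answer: 280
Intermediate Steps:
F(y, V) = 2 + V + y (F(y, V) = (V + y) + 2 = 2 + V + y)
(10*F(6, -1))*4 = (10*(2 - 1 + 6))*4 = (10*7)*4 = 70*4 = 280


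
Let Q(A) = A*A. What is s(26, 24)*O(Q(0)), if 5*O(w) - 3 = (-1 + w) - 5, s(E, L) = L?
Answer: -72/5 ≈ -14.400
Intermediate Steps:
Q(A) = A²
O(w) = -⅗ + w/5 (O(w) = ⅗ + ((-1 + w) - 5)/5 = ⅗ + (-6 + w)/5 = ⅗ + (-6/5 + w/5) = -⅗ + w/5)
s(26, 24)*O(Q(0)) = 24*(-⅗ + (⅕)*0²) = 24*(-⅗ + (⅕)*0) = 24*(-⅗ + 0) = 24*(-⅗) = -72/5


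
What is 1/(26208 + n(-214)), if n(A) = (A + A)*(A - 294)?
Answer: 1/243632 ≈ 4.1045e-6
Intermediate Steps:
n(A) = 2*A*(-294 + A) (n(A) = (2*A)*(-294 + A) = 2*A*(-294 + A))
1/(26208 + n(-214)) = 1/(26208 + 2*(-214)*(-294 - 214)) = 1/(26208 + 2*(-214)*(-508)) = 1/(26208 + 217424) = 1/243632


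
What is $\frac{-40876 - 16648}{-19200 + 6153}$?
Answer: $\frac{57524}{13047} \approx 4.409$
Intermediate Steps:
$\frac{-40876 - 16648}{-19200 + 6153} = \frac{-40876 - 16648}{-13047} = \left(-57524\right) \left(- \frac{1}{13047}\right) = \frac{57524}{13047}$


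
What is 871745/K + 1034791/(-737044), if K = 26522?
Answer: 307534847439/9773940484 ≈ 31.465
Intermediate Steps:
871745/K + 1034791/(-737044) = 871745/26522 + 1034791/(-737044) = 871745*(1/26522) + 1034791*(-1/737044) = 871745/26522 - 1034791/737044 = 307534847439/9773940484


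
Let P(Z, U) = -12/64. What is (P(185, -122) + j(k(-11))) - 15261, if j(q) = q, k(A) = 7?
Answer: -244067/16 ≈ -15254.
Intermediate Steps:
P(Z, U) = -3/16 (P(Z, U) = -12*1/64 = -3/16)
(P(185, -122) + j(k(-11))) - 15261 = (-3/16 + 7) - 15261 = 109/16 - 15261 = -244067/16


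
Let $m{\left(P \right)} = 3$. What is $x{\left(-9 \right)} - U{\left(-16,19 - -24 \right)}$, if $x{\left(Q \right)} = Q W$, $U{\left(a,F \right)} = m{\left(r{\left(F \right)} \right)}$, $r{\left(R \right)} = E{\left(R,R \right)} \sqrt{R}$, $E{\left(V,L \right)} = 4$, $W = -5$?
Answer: $42$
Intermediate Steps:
$r{\left(R \right)} = 4 \sqrt{R}$
$U{\left(a,F \right)} = 3$
$x{\left(Q \right)} = - 5 Q$ ($x{\left(Q \right)} = Q \left(-5\right) = - 5 Q$)
$x{\left(-9 \right)} - U{\left(-16,19 - -24 \right)} = \left(-5\right) \left(-9\right) - 3 = 45 - 3 = 42$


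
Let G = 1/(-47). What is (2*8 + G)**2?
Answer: 564001/2209 ≈ 255.32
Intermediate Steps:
G = -1/47 ≈ -0.021277
(2*8 + G)**2 = (2*8 - 1/47)**2 = (16 - 1/47)**2 = (751/47)**2 = 564001/2209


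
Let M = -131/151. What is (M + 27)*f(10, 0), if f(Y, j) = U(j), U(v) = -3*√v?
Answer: 0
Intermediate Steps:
f(Y, j) = -3*√j
M = -131/151 (M = -131*1/151 = -131/151 ≈ -0.86755)
(M + 27)*f(10, 0) = (-131/151 + 27)*(-3*√0) = 3946*(-3*0)/151 = (3946/151)*0 = 0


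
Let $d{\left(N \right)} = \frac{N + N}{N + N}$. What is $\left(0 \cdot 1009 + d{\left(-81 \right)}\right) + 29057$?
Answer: $29058$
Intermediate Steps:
$d{\left(N \right)} = 1$ ($d{\left(N \right)} = \frac{2 N}{2 N} = 2 N \frac{1}{2 N} = 1$)
$\left(0 \cdot 1009 + d{\left(-81 \right)}\right) + 29057 = \left(0 \cdot 1009 + 1\right) + 29057 = \left(0 + 1\right) + 29057 = 1 + 29057 = 29058$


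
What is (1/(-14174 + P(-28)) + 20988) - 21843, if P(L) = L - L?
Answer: -12118771/14174 ≈ -855.00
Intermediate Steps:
P(L) = 0
(1/(-14174 + P(-28)) + 20988) - 21843 = (1/(-14174 + 0) + 20988) - 21843 = (1/(-14174) + 20988) - 21843 = (-1/14174 + 20988) - 21843 = 297483911/14174 - 21843 = -12118771/14174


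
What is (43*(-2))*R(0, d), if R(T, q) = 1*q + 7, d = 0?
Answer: -602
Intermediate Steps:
R(T, q) = 7 + q (R(T, q) = q + 7 = 7 + q)
(43*(-2))*R(0, d) = (43*(-2))*(7 + 0) = -86*7 = -602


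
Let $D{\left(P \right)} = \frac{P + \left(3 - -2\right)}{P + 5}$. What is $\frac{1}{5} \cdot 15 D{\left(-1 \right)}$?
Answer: $3$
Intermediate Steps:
$D{\left(P \right)} = 1$ ($D{\left(P \right)} = \frac{P + \left(3 + 2\right)}{5 + P} = \frac{P + 5}{5 + P} = \frac{5 + P}{5 + P} = 1$)
$\frac{1}{5} \cdot 15 D{\left(-1 \right)} = \frac{1}{5} \cdot 15 \cdot 1 = 3 \cdot 1 = 3$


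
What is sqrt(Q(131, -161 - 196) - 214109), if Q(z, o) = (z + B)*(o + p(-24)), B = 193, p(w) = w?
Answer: I*sqrt(337553) ≈ 580.99*I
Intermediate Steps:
Q(z, o) = (-24 + o)*(193 + z) (Q(z, o) = (z + 193)*(o - 24) = (193 + z)*(-24 + o) = (-24 + o)*(193 + z))
sqrt(Q(131, -161 - 196) - 214109) = sqrt((-4632 - 24*131 + 193*(-161 - 196) + (-161 - 196)*131) - 214109) = sqrt((-4632 - 3144 + 193*(-357) - 357*131) - 214109) = sqrt((-4632 - 3144 - 68901 - 46767) - 214109) = sqrt(-123444 - 214109) = sqrt(-337553) = I*sqrt(337553)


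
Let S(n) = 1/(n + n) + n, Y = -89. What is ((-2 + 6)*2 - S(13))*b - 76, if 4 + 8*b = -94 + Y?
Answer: 8689/208 ≈ 41.774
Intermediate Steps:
S(n) = n + 1/(2*n) (S(n) = 1/(2*n) + n = n + 1/(2*n))
b = -187/8 (b = -½ + (-94 - 89)/8 = -½ + (⅛)*(-183) = -½ - 183/8 = -187/8 ≈ -23.375)
((-2 + 6)*2 - S(13))*b - 76 = ((-2 + 6)*2 - (13 + (½)/13))*(-187/8) - 76 = (4*2 - (13 + (½)*(1/13)))*(-187/8) - 76 = (8 - (13 + 1/26))*(-187/8) - 76 = (8 - 1*339/26)*(-187/8) - 76 = (8 - 339/26)*(-187/8) - 76 = -131/26*(-187/8) - 76 = 24497/208 - 76 = 8689/208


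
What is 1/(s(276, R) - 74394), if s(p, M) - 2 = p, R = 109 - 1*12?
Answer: -1/74116 ≈ -1.3492e-5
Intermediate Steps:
R = 97 (R = 109 - 12 = 97)
s(p, M) = 2 + p
1/(s(276, R) - 74394) = 1/((2 + 276) - 74394) = 1/(278 - 74394) = 1/(-74116) = -1/74116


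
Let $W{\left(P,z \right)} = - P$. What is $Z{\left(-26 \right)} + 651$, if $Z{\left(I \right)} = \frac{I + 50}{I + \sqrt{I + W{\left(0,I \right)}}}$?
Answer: $\frac{5851}{9} - \frac{4 i \sqrt{26}}{117} \approx 650.11 - 0.17433 i$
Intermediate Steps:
$Z{\left(I \right)} = \frac{50 + I}{I + \sqrt{I}}$ ($Z{\left(I \right)} = \frac{I + 50}{I + \sqrt{I - 0}} = \frac{50 + I}{I + \sqrt{I + 0}} = \frac{50 + I}{I + \sqrt{I}}$)
$Z{\left(-26 \right)} + 651 = \frac{50 - 26}{-26 + \sqrt{-26}} + 651 = \frac{1}{-26 + i \sqrt{26}} \cdot 24 + 651 = \frac{24}{-26 + i \sqrt{26}} + 651 = 651 + \frac{24}{-26 + i \sqrt{26}}$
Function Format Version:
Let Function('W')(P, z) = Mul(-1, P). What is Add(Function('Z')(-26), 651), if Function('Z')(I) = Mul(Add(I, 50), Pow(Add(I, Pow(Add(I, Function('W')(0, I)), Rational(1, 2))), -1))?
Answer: Add(Rational(5851, 9), Mul(Rational(-4, 117), I, Pow(26, Rational(1, 2)))) ≈ Add(650.11, Mul(-0.17433, I))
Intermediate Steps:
Function('Z')(I) = Mul(Pow(Add(I, Pow(I, Rational(1, 2))), -1), Add(50, I)) (Function('Z')(I) = Mul(Add(I, 50), Pow(Add(I, Pow(Add(I, Mul(-1, 0)), Rational(1, 2))), -1)) = Mul(Add(50, I), Pow(Add(I, Pow(Add(I, 0), Rational(1, 2))), -1)) = Mul(Add(50, I), Pow(Add(I, Pow(I, Rational(1, 2))), -1)) = Mul(Pow(Add(I, Pow(I, Rational(1, 2))), -1), Add(50, I)))
Add(Function('Z')(-26), 651) = Add(Mul(Pow(Add(-26, Pow(-26, Rational(1, 2))), -1), Add(50, -26)), 651) = Add(Mul(Pow(Add(-26, Mul(I, Pow(26, Rational(1, 2)))), -1), 24), 651) = Add(Mul(24, Pow(Add(-26, Mul(I, Pow(26, Rational(1, 2)))), -1)), 651) = Add(651, Mul(24, Pow(Add(-26, Mul(I, Pow(26, Rational(1, 2)))), -1)))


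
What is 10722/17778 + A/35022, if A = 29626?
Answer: 75183076/51885093 ≈ 1.4490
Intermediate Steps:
10722/17778 + A/35022 = 10722/17778 + 29626/35022 = 10722*(1/17778) + 29626*(1/35022) = 1787/2963 + 14813/17511 = 75183076/51885093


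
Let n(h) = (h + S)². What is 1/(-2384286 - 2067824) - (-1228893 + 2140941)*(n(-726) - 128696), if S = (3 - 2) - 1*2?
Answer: -1623537098662446241/4452110 ≈ -3.6467e+11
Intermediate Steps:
S = -1 (S = 1 - 2 = -1)
n(h) = (-1 + h)² (n(h) = (h - 1)² = (-1 + h)²)
1/(-2384286 - 2067824) - (-1228893 + 2140941)*(n(-726) - 128696) = 1/(-2384286 - 2067824) - (-1228893 + 2140941)*((-1 - 726)² - 128696) = 1/(-4452110) - 912048*((-727)² - 128696) = -1/4452110 - 912048*(528529 - 128696) = -1/4452110 - 912048*399833 = -1/4452110 - 1*364666887984 = -1/4452110 - 364666887984 = -1623537098662446241/4452110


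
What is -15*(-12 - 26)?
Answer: 570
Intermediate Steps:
-15*(-12 - 26) = -15*(-38) = 570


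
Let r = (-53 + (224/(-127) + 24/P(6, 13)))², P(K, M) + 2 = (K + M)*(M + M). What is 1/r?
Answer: 27112849/81168579801 ≈ 0.00033403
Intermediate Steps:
P(K, M) = -2 + 2*M*(K + M) (P(K, M) = -2 + (K + M)*(M + M) = -2 + (K + M)*(2*M) = -2 + 2*M*(K + M))
r = 81168579801/27112849 (r = (-53 + (224/(-127) + 24/(-2 + 2*13² + 2*6*13)))² = (-53 + (224*(-1/127) + 24/(-2 + 2*169 + 156)))² = (-53 + (-224/127 + 24/(-2 + 338 + 156)))² = (-53 + (-224/127 + 24/492))² = (-53 + (-224/127 + 24*(1/492)))² = (-53 + (-224/127 + 2/41))² = (-53 - 8930/5207)² = (-284901/5207)² = 81168579801/27112849 ≈ 2993.7)
1/r = 1/(81168579801/27112849) = 27112849/81168579801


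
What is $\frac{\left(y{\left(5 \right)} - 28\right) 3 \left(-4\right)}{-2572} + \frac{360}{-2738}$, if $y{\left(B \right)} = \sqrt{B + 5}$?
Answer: $- \frac{230736}{880267} + \frac{3 \sqrt{10}}{643} \approx -0.24737$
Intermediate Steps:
$y{\left(B \right)} = \sqrt{5 + B}$
$\frac{\left(y{\left(5 \right)} - 28\right) 3 \left(-4\right)}{-2572} + \frac{360}{-2738} = \frac{\left(\sqrt{5 + 5} - 28\right) 3 \left(-4\right)}{-2572} + \frac{360}{-2738} = \left(\sqrt{10} - 28\right) \left(-12\right) \left(- \frac{1}{2572}\right) + 360 \left(- \frac{1}{2738}\right) = \left(-28 + \sqrt{10}\right) \left(-12\right) \left(- \frac{1}{2572}\right) - \frac{180}{1369} = \left(336 - 12 \sqrt{10}\right) \left(- \frac{1}{2572}\right) - \frac{180}{1369} = \left(- \frac{84}{643} + \frac{3 \sqrt{10}}{643}\right) - \frac{180}{1369} = - \frac{230736}{880267} + \frac{3 \sqrt{10}}{643}$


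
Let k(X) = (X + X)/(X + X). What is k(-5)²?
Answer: 1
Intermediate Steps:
k(X) = 1 (k(X) = (2*X)/((2*X)) = (2*X)*(1/(2*X)) = 1)
k(-5)² = 1² = 1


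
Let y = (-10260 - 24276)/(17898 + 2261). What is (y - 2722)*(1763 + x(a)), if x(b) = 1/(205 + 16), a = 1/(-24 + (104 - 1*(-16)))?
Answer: -21393215102416/4455139 ≈ -4.8019e+6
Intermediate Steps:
a = 1/96 (a = 1/(-24 + (104 + 16)) = 1/(-24 + 120) = 1/96 ≈ 0.010417)
y = -34536/20159 ≈ -1.7132
x(b) = 1/221
(y - 2722)*(1763 + x(a)) = (-34536/20159 - 2722)*(1763 + 1/221) = -54907334/20159*389624/221 = -21393215102416/4455139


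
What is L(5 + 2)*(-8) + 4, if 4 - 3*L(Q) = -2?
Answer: -12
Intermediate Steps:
L(Q) = 2 (L(Q) = 4/3 - ⅓*(-2) = 4/3 + ⅔ = 2)
L(5 + 2)*(-8) + 4 = 2*(-8) + 4 = -16 + 4 = -12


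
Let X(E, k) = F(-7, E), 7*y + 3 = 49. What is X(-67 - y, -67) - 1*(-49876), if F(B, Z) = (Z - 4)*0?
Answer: 49876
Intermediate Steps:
y = 46/7 (y = -3/7 + (⅐)*49 = -3/7 + 7 = 46/7 ≈ 6.5714)
F(B, Z) = 0 (F(B, Z) = (-4 + Z)*0 = 0)
X(E, k) = 0
X(-67 - y, -67) - 1*(-49876) = 0 - 1*(-49876) = 0 + 49876 = 49876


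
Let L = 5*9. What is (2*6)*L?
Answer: 540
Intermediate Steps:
L = 45
(2*6)*L = (2*6)*45 = 12*45 = 540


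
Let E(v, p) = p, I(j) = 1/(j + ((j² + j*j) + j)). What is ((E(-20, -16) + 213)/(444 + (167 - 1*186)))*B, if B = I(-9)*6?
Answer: 197/10200 ≈ 0.019314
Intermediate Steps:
I(j) = 1/(2*j + 2*j²) (I(j) = 1/(j + ((j² + j²) + j)) = 1/(j + (2*j² + j)) = 1/(j + (j + 2*j²)) = 1/(2*j + 2*j²))
B = 1/24 (B = ((½)/(-9*(1 - 9)))*6 = ((½)*(-⅑)/(-8))*6 = ((½)*(-⅑)*(-⅛))*6 = (1/144)*6 = 1/24 ≈ 0.041667)
((E(-20, -16) + 213)/(444 + (167 - 1*186)))*B = ((-16 + 213)/(444 + (167 - 1*186)))*(1/24) = (197/(444 + (167 - 186)))*(1/24) = (197/(444 - 19))*(1/24) = (197/425)*(1/24) = 197/10200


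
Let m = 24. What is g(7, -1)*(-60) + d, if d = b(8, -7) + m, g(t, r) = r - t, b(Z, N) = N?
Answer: 497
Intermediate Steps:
d = 17 (d = -7 + 24 = 17)
g(7, -1)*(-60) + d = (-1 - 1*7)*(-60) + 17 = (-1 - 7)*(-60) + 17 = -8*(-60) + 17 = 480 + 17 = 497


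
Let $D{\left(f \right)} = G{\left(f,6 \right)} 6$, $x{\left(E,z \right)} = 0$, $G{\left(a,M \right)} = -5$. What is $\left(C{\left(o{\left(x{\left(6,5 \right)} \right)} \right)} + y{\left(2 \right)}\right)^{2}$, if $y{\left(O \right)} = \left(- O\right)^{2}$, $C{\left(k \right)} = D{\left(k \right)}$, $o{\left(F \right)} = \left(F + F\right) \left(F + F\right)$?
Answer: $676$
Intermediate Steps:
$o{\left(F \right)} = 4 F^{2}$ ($o{\left(F \right)} = 2 F 2 F = 4 F^{2}$)
$D{\left(f \right)} = -30$ ($D{\left(f \right)} = \left(-5\right) 6 = -30$)
$C{\left(k \right)} = -30$
$y{\left(O \right)} = O^{2}$
$\left(C{\left(o{\left(x{\left(6,5 \right)} \right)} \right)} + y{\left(2 \right)}\right)^{2} = \left(-30 + 2^{2}\right)^{2} = \left(-30 + 4\right)^{2} = \left(-26\right)^{2} = 676$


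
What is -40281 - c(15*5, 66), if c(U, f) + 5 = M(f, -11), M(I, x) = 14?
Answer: -40290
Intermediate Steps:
c(U, f) = 9 (c(U, f) = -5 + 14 = 9)
-40281 - c(15*5, 66) = -40281 - 1*9 = -40281 - 9 = -40290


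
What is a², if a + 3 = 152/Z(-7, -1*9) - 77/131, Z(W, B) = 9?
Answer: 245925124/1390041 ≈ 176.92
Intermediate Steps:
a = 15682/1179 (a = -3 + (152/9 - 77/131) = -3 + 19219/1179 = 15682/1179 ≈ 13.301)
a² = (15682/1179)² = 245925124/1390041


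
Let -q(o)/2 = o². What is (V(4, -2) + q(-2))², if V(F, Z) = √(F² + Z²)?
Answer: 84 - 32*√5 ≈ 12.446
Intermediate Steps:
q(o) = -2*o²
(V(4, -2) + q(-2))² = (√(4² + (-2)²) - 2*(-2)²)² = (√(16 + 4) - 2*4)² = (√20 - 8)² = (2*√5 - 8)² = (-8 + 2*√5)²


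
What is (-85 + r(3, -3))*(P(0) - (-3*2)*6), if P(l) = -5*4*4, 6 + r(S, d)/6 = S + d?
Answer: 5324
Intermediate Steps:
r(S, d) = -36 + 6*S + 6*d (r(S, d) = -36 + 6*(S + d) = -36 + (6*S + 6*d) = -36 + 6*S + 6*d)
P(l) = -80 (P(l) = -20*4 = -80)
(-85 + r(3, -3))*(P(0) - (-3*2)*6) = (-85 + (-36 + 6*3 + 6*(-3)))*(-80 - (-3*2)*6) = (-85 + (-36 + 18 - 18))*(-80 - (-6)*6) = (-85 - 36)*(-80 - 1*(-36)) = -121*(-80 + 36) = -121*(-44) = 5324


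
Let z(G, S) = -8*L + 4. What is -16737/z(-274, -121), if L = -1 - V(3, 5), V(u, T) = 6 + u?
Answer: -797/4 ≈ -199.25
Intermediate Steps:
L = -10 (L = -1 - (6 + 3) = -1 - 1*9 = -1 - 9 = -10)
z(G, S) = 84 (z(G, S) = -8*(-10) + 4 = 80 + 4 = 84)
-16737/z(-274, -121) = -16737/84 = -16737*1/84 = -797/4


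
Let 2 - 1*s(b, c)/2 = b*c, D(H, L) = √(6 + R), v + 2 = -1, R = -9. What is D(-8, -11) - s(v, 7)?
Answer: -46 + I*√3 ≈ -46.0 + 1.732*I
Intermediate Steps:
v = -3 (v = -2 - 1 = -3)
D(H, L) = I*√3 (D(H, L) = √(6 - 9) = √(-3) = I*√3)
s(b, c) = 4 - 2*b*c
D(-8, -11) - s(v, 7) = I*√3 - (4 - 2*(-3)*7) = I*√3 - (4 + 42) = I*√3 - 1*46 = I*√3 - 46 = -46 + I*√3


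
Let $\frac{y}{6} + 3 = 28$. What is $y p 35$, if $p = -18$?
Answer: $-94500$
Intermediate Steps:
$y = 150$ ($y = -18 + 6 \cdot 28 = -18 + 168 = 150$)
$y p 35 = 150 \left(-18\right) 35 = \left(-2700\right) 35 = -94500$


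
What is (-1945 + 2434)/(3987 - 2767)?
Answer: 489/1220 ≈ 0.40082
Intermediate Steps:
(-1945 + 2434)/(3987 - 2767) = 489/1220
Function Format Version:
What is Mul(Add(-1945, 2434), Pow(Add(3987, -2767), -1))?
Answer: Rational(489, 1220) ≈ 0.40082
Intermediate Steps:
Mul(Add(-1945, 2434), Pow(Add(3987, -2767), -1)) = Mul(489, Pow(1220, -1)) = Mul(489, Rational(1, 1220)) = Rational(489, 1220)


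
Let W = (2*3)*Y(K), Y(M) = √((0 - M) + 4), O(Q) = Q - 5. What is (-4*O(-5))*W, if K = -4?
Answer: 480*√2 ≈ 678.82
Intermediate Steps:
O(Q) = -5 + Q
Y(M) = √(4 - M) (Y(M) = √(-M + 4) = √(4 - M))
W = 12*√2 (W = (2*3)*√(4 - 1*(-4)) = 6*√(4 + 4) = 6*√8 = 6*(2*√2) = 12*√2 ≈ 16.971)
(-4*O(-5))*W = (-4*(-5 - 5))*(12*√2) = (-4*(-10))*(12*√2) = 40*(12*√2) = 480*√2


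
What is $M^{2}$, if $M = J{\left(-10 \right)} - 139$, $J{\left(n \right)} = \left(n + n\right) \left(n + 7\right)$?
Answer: $6241$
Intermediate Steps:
$J{\left(n \right)} = 2 n \left(7 + n\right)$
$M = -79$ ($M = 2 \left(-10\right) \left(7 - 10\right) - 139 = 2 \left(-10\right) \left(-3\right) - 139 = 60 - 139 = -79$)
$M^{2} = \left(-79\right)^{2} = 6241$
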